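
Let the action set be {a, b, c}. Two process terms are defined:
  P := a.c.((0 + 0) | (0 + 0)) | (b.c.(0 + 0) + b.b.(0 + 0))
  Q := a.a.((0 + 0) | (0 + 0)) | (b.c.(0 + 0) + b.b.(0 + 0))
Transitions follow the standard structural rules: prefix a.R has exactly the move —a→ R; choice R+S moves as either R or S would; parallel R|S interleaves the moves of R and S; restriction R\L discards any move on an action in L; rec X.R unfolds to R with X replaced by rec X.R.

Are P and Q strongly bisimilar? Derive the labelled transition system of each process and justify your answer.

Reachable graph of P (12 states):
  u0 = a.c.((0 + 0) | (0 + 0)) | (b.c.(0 + 0) + b.b.(0 + 0)) | -a-> u1, -b-> u2, -b-> u3
  u1 = c.((0 + 0) | (0 + 0)) | (b.c.(0 + 0) + b.b.(0 + 0)) | -b-> u4, -b-> u5, -c-> u6
  u2 = a.c.((0 + 0) | (0 + 0)) | b.(0 + 0) | -a-> u4, -b-> u7
  u3 = a.c.((0 + 0) | (0 + 0)) | c.(0 + 0) | -a-> u5, -c-> u7
  u4 = c.((0 + 0) | (0 + 0)) | b.(0 + 0) | -b-> u8, -c-> u9
  u5 = c.((0 + 0) | (0 + 0)) | c.(0 + 0) | -c-> u10, -c-> u8
  u6 = (0 + 0) | (0 + 0) | (b.c.(0 + 0) + b.b.(0 + 0)) | -b-> u10, -b-> u9
  u7 = a.c.((0 + 0) | (0 + 0)) | (0 + 0) | -a-> u8
  u8 = c.((0 + 0) | (0 + 0)) | (0 + 0) | -c-> u11
  u9 = (0 + 0) | (0 + 0) | b.(0 + 0) | -b-> u11
  u10 = (0 + 0) | (0 + 0) | c.(0 + 0) | -c-> u11
  u11 = (0 + 0) | (0 + 0) | (0 + 0) | deadlocked
Reachable graph of Q (12 states):
  v0 = a.a.((0 + 0) | (0 + 0)) | (b.c.(0 + 0) + b.b.(0 + 0)) | -a-> v1, -b-> v2, -b-> v3
  v1 = a.((0 + 0) | (0 + 0)) | (b.c.(0 + 0) + b.b.(0 + 0)) | -a-> v4, -b-> v5, -b-> v6
  v2 = a.a.((0 + 0) | (0 + 0)) | b.(0 + 0) | -a-> v5, -b-> v7
  v3 = a.a.((0 + 0) | (0 + 0)) | c.(0 + 0) | -a-> v6, -c-> v7
  v4 = (0 + 0) | (0 + 0) | (b.c.(0 + 0) + b.b.(0 + 0)) | -b-> v8, -b-> v9
  v5 = a.((0 + 0) | (0 + 0)) | b.(0 + 0) | -a-> v8, -b-> v10
  v6 = a.((0 + 0) | (0 + 0)) | c.(0 + 0) | -a-> v9, -c-> v10
  v7 = a.a.((0 + 0) | (0 + 0)) | (0 + 0) | -a-> v10
  v8 = (0 + 0) | (0 + 0) | b.(0 + 0) | -b-> v11
  v9 = (0 + 0) | (0 + 0) | c.(0 + 0) | -c-> v11
  v10 = a.((0 + 0) | (0 + 0)) | (0 + 0) | -a-> v11
  v11 = (0 + 0) | (0 + 0) | (0 + 0) | deadlocked
Bisimilarity quotient blocks:
  B0 = {u0}
  B1 = {u2}
  B2 = {u4}
  B3 = {u9, v8}
  B4 = {u11, v11}
  B5 = {u10, u8, v9}
  B6 = {u7}
  B7 = {u3}
  B8 = {u5}
  B9 = {u1}
  B10 = {u6, v4}
  B11 = {v0}
  B12 = {v2}
  B13 = {v7}
  B14 = {v10}
  B15 = {v5}
  B16 = {v1}
  B17 = {v6}
  B18 = {v3}
u0 ∈ B0, v0 ∈ B11 → different blocks

P ≁ Q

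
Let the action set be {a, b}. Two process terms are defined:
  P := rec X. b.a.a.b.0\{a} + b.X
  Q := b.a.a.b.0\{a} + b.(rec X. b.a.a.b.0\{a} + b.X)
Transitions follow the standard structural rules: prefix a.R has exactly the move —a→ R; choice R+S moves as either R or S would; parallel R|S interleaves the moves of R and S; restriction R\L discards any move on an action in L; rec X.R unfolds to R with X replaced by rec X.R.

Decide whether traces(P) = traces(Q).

trace-equivalent

P's transition system — 5 states:
  p0 = rec X. b.a.a.b.0\{a} + b.X :: -b-> p0, -b-> p1
  p1 = a.a.b.0\{a} :: -a-> p2
  p2 = a.b.0\{a} :: -a-> p3
  p3 = b.0\{a} :: -b-> p4
  p4 = 0\{a} :: deadlocked
Q's transition system — 6 states:
  q0 = b.a.a.b.0\{a} + b.(rec X. b.a.a.b.0\{a} + b.X) :: -b-> q1, -b-> q2
  q1 = a.a.b.0\{a} :: -a-> q3
  q2 = rec X. b.a.a.b.0\{a} + b.X :: -b-> q1, -b-> q2
  q3 = a.b.0\{a} :: -a-> q4
  q4 = b.0\{a} :: -b-> q5
  q5 = 0\{a} :: deadlocked
Coarsest stable partition (strong bisimilarity classes):
  B0 = {p0, q0, q2}
  B1 = {p1, q1}
  B2 = {p2, q3}
  B3 = {p3, q4}
  B4 = {p4, q5}
p0 ∈ B0, q0 ∈ B0 → same block
Bisimilar ⇒ trace-equivalent.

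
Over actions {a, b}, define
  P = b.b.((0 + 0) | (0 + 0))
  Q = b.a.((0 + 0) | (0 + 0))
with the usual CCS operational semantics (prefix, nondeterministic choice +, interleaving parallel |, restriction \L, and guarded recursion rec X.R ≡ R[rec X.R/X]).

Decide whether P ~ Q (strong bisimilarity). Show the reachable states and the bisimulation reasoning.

P ≁ Q

Reachable graph of P (3 states):
  u0 = b.b.((0 + 0) | (0 + 0)) | —b→ u1
  u1 = b.((0 + 0) | (0 + 0)) | —b→ u2
  u2 = (0 + 0) | (0 + 0) | deadlocked
Reachable graph of Q (3 states):
  v0 = b.a.((0 + 0) | (0 + 0)) | —b→ v1
  v1 = a.((0 + 0) | (0 + 0)) | —a→ v2
  v2 = (0 + 0) | (0 + 0) | deadlocked
Coarsest stable partition (strong bisimilarity classes):
  B0 = {u0}
  B1 = {u1}
  B2 = {u2, v2}
  B3 = {v0}
  B4 = {v1}
u0 ∈ B0, v0 ∈ B3 → different blocks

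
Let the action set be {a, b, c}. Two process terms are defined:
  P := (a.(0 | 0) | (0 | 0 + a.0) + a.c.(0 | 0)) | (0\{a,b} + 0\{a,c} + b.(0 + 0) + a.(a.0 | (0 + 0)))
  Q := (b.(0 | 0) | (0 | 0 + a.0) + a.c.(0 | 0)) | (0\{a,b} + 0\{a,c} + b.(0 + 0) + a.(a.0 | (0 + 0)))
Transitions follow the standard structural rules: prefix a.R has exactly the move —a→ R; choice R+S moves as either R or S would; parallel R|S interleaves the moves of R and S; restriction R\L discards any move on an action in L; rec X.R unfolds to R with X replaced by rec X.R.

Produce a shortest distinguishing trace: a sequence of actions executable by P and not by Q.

LTS(P): 24 reachable states
  m0 = (a.(0 | 0) | (0 | 0 + a.0) + a.c.(0 | 0)) | (0\{a,b} + 0\{a,c} + b.(0 + 0) + a.(a.0 | (0 + 0))) → =a=> m1, =a=> m2, =a=> m3, =a=> m4, =b=> m5
  m1 = (a.(0 | 0) | (0 | 0 + a.0) + a.c.(0 | 0)) | (a.0 | (0 + 0)) → =a=> m6, =a=> m7, =a=> m8, =a=> m9
  m2 = 0 | 0 | (0 | 0 + a.0) | (0\{a,b} + 0\{a,c} + b.(0 + 0) + a.(a.0 | (0 + 0))) → =a=> m10, =a=> m7, =b=> m11
  m3 = a.(0 | 0) | 0 | (0\{a,b} + 0\{a,c} + b.(0 + 0) + a.(a.0 | (0 + 0))) → =a=> m10, =a=> m8, =b=> m12
  m4 = c.(0 | 0) | (0\{a,b} + 0\{a,c} + b.(0 + 0) + a.(a.0 | (0 + 0))) → =a=> m9, =b=> m13, =c=> m14
  m5 = (a.(0 | 0) | (0 | 0 + a.0) + a.c.(0 | 0)) | (0 + 0) → =a=> m11, =a=> m12, =a=> m13
  m6 = (a.(0 | 0) | (0 | 0 + a.0) + a.c.(0 | 0)) | (0 | (0 + 0)) → =a=> m15, =a=> m16, =a=> m17
  m7 = 0 | 0 | (0 | 0 + a.0) | (a.0 | (0 + 0)) → =a=> m15, =a=> m18
  m8 = a.(0 | 0) | 0 | (a.0 | (0 + 0)) → =a=> m16, =a=> m18
  m9 = c.(0 | 0) | (a.0 | (0 + 0)) → =a=> m17, =c=> m19
  m10 = 0 | 0 | 0 | (0\{a,b} + 0\{a,c} + b.(0 + 0) + a.(a.0 | (0 + 0))) → =a=> m18, =b=> m20
  m11 = 0 | 0 | (0 | 0 + a.0) | (0 + 0) → =a=> m20
  m12 = a.(0 | 0) | 0 | (0 + 0) → =a=> m20
  m13 = c.(0 | 0) | (0 + 0) → =c=> m21
  m14 = 0 | 0 | (0\{a,b} + 0\{a,c} + b.(0 + 0) + a.(a.0 | (0 + 0))) → =a=> m19, =b=> m21
  m15 = 0 | 0 | (0 | 0 + a.0) | (0 | (0 + 0)) → =a=> m22
  m16 = a.(0 | 0) | 0 | (0 | (0 + 0)) → =a=> m22
  m17 = c.(0 | 0) | (0 | (0 + 0)) → =c=> m23
  m18 = 0 | 0 | 0 | (a.0 | (0 + 0)) → =a=> m22
  m19 = 0 | 0 | (a.0 | (0 + 0)) → =a=> m23
  m20 = 0 | 0 | 0 | (0 + 0) → ·
  m21 = 0 | 0 | (0 + 0) → ·
  m22 = 0 | 0 | 0 | (0 | (0 + 0)) → ·
  m23 = 0 | 0 | (0 | (0 + 0)) → ·
LTS(Q): 24 reachable states
  n0 = (b.(0 | 0) | (0 | 0 + a.0) + a.c.(0 | 0)) | (0\{a,b} + 0\{a,c} + b.(0 + 0) + a.(a.0 | (0 + 0))) → =a=> n1, =a=> n2, =a=> n3, =b=> n4, =b=> n5
  n1 = (b.(0 | 0) | (0 | 0 + a.0) + a.c.(0 | 0)) | (a.0 | (0 + 0)) → =a=> n6, =a=> n7, =a=> n8, =b=> n9
  n2 = b.(0 | 0) | 0 | (0\{a,b} + 0\{a,c} + b.(0 + 0) + a.(a.0 | (0 + 0))) → =a=> n7, =b=> n10, =b=> n11
  n3 = c.(0 | 0) | (0\{a,b} + 0\{a,c} + b.(0 + 0) + a.(a.0 | (0 + 0))) → =a=> n8, =b=> n12, =c=> n13
  n4 = (b.(0 | 0) | (0 | 0 + a.0) + a.c.(0 | 0)) | (0 + 0) → =a=> n11, =a=> n12, =b=> n14
  n5 = 0 | 0 | (0 | 0 + a.0) | (0\{a,b} + 0\{a,c} + b.(0 + 0) + a.(a.0 | (0 + 0))) → =a=> n10, =a=> n9, =b=> n14
  n6 = (b.(0 | 0) | (0 | 0 + a.0) + a.c.(0 | 0)) | (0 | (0 + 0)) → =a=> n15, =a=> n16, =b=> n17
  n7 = b.(0 | 0) | 0 | (a.0 | (0 + 0)) → =a=> n15, =b=> n18
  n8 = c.(0 | 0) | (a.0 | (0 + 0)) → =a=> n16, =c=> n19
  n9 = 0 | 0 | (0 | 0 + a.0) | (a.0 | (0 + 0)) → =a=> n17, =a=> n18
  n10 = 0 | 0 | 0 | (0\{a,b} + 0\{a,c} + b.(0 + 0) + a.(a.0 | (0 + 0))) → =a=> n18, =b=> n20
  n11 = b.(0 | 0) | 0 | (0 + 0) → =b=> n20
  n12 = c.(0 | 0) | (0 + 0) → =c=> n21
  n13 = 0 | 0 | (0\{a,b} + 0\{a,c} + b.(0 + 0) + a.(a.0 | (0 + 0))) → =a=> n19, =b=> n21
  n14 = 0 | 0 | (0 | 0 + a.0) | (0 + 0) → =a=> n20
  n15 = b.(0 | 0) | 0 | (0 | (0 + 0)) → =b=> n22
  n16 = c.(0 | 0) | (0 | (0 + 0)) → =c=> n23
  n17 = 0 | 0 | (0 | 0 + a.0) | (0 | (0 + 0)) → =a=> n22
  n18 = 0 | 0 | 0 | (a.0 | (0 + 0)) → =a=> n22
  n19 = 0 | 0 | (a.0 | (0 + 0)) → =a=> n23
  n20 = 0 | 0 | 0 | (0 + 0) → ·
  n21 = 0 | 0 | (0 + 0) → ·
  n22 = 0 | 0 | 0 | (0 | (0 + 0)) → ·
  n23 = 0 | 0 | (0 | (0 + 0)) → ·
Trace ⟨aaaa⟩ through P, begin at {m0}:
  after a @ step 1: {m1, m2, m3, m4}
  after a @ step 2: {m10, m6, m7, m8, m9}
  after a @ step 3: {m15, m16, m17, m18}
  after a @ step 4: {m22}
  ✓ P
Trace ⟨aaaa⟩ through Q, begin at {n0}:
  after a @ step 1: {n1, n2, n3}
  after a @ step 2: {n6, n7, n8}
  after a @ step 3: {n15, n16}
  after a @ step 4: no successor for Q

aaaa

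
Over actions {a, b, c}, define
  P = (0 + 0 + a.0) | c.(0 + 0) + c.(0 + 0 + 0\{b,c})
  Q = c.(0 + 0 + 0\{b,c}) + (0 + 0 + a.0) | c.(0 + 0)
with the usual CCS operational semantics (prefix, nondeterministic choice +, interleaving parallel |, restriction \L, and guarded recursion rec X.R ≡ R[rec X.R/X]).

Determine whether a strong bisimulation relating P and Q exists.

bisimilar

P's transition system — 5 states:
  u0 = (0 + 0 + a.0) | c.(0 + 0) + c.(0 + 0 + 0\{b,c}) has moves ··a··> u1, ··c··> u2, ··c··> u3
  u1 = 0 | c.(0 + 0) has moves ··c··> u4
  u2 = (0 + 0 + a.0) | (0 + 0) has moves ··a··> u4
  u3 = 0 + 0 + 0\{b,c} has moves deadlocked
  u4 = 0 | (0 + 0) has moves deadlocked
Q's transition system — 5 states:
  v0 = c.(0 + 0 + 0\{b,c}) + (0 + 0 + a.0) | c.(0 + 0) has moves ··a··> v1, ··c··> v2, ··c··> v3
  v1 = 0 | c.(0 + 0) has moves ··c··> v4
  v2 = (0 + 0 + a.0) | (0 + 0) has moves ··a··> v4
  v3 = 0 + 0 + 0\{b,c} has moves deadlocked
  v4 = 0 | (0 + 0) has moves deadlocked
Coarsest stable partition (strong bisimilarity classes):
  B0 = {u0, v0}
  B1 = {u2, v2}
  B2 = {u3, u4, v3, v4}
  B3 = {u1, v1}
u0 ∈ B0, v0 ∈ B0 → same block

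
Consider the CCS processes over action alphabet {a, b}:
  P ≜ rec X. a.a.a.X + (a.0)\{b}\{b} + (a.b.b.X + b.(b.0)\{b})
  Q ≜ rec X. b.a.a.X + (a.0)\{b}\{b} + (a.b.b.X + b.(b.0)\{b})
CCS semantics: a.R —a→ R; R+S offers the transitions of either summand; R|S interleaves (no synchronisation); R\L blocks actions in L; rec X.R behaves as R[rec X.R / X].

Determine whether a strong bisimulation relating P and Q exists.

P's transition system — 7 states:
  p0 = rec X. a.a.a.X + (a.0)\{b}\{b} + (a.b.b.X + b.(b.0)\{b}) :: --a--▸ p1, --a--▸ p2, --a--▸ p3, --b--▸ p4
  p1 = 0\{b}\{b} :: stopped
  p2 = a.a.(rec X. a.a.a.X + (a.0)\{b}\{b} + (a.b.b.X + b.(b.0)\{b})) :: --a--▸ p5
  p3 = b.b.(rec X. a.a.a.X + (a.0)\{b}\{b} + (a.b.b.X + b.(b.0)\{b})) :: --b--▸ p6
  p4 = (b.0)\{b} :: stopped
  p5 = a.(rec X. a.a.a.X + (a.0)\{b}\{b} + (a.b.b.X + b.(b.0)\{b})) :: --a--▸ p0
  p6 = b.(rec X. a.a.a.X + (a.0)\{b}\{b} + (a.b.b.X + b.(b.0)\{b})) :: --b--▸ p0
Q's transition system — 7 states:
  q0 = rec X. b.a.a.X + (a.0)\{b}\{b} + (a.b.b.X + b.(b.0)\{b}) :: --a--▸ q1, --a--▸ q2, --b--▸ q3, --b--▸ q4
  q1 = 0\{b}\{b} :: stopped
  q2 = b.b.(rec X. b.a.a.X + (a.0)\{b}\{b} + (a.b.b.X + b.(b.0)\{b})) :: --b--▸ q5
  q3 = (b.0)\{b} :: stopped
  q4 = a.a.(rec X. b.a.a.X + (a.0)\{b}\{b} + (a.b.b.X + b.(b.0)\{b})) :: --a--▸ q6
  q5 = b.(rec X. b.a.a.X + (a.0)\{b}\{b} + (a.b.b.X + b.(b.0)\{b})) :: --b--▸ q0
  q6 = a.(rec X. b.a.a.X + (a.0)\{b}\{b} + (a.b.b.X + b.(b.0)\{b})) :: --a--▸ q0
Bisimilarity quotient blocks:
  B0 = {p0}
  B1 = {p3}
  B2 = {p6}
  B3 = {p1, p4, q1, q3}
  B4 = {p2}
  B5 = {p5}
  B6 = {q0}
  B7 = {q2}
  B8 = {q5}
  B9 = {q4}
  B10 = {q6}
p0 ∈ B0, q0 ∈ B6 → different blocks

NO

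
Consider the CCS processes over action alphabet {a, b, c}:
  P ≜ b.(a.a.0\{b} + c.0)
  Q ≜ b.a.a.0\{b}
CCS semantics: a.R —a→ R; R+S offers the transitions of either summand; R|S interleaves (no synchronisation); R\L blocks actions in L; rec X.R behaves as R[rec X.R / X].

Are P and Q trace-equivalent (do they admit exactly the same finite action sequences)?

traces(P) ≠ traces(Q) — witness ⟨bc⟩

LTS(P): 5 reachable states
  m0 = b.(a.a.0\{b} + c.0) ⊢ —b→ m1
  m1 = a.a.0\{b} + c.0 ⊢ —a→ m2, —c→ m3
  m2 = a.0\{b} ⊢ —a→ m4
  m3 = 0 ⊢ ·
  m4 = 0\{b} ⊢ ·
LTS(Q): 4 reachable states
  n0 = b.a.a.0\{b} ⊢ —b→ n1
  n1 = a.a.0\{b} ⊢ —a→ n2
  n2 = a.0\{b} ⊢ —a→ n3
  n3 = 0\{b} ⊢ ·
Trace ⟨bc⟩ through P, begin at {m0}:
  after b @ step 1: {m1}
  after c @ step 2: {m3}
  ✓ P
Trace ⟨bc⟩ through Q, begin at {n0}:
  after b @ step 1: {n1}
  after c @ step 2: ∅  — Q cannot continue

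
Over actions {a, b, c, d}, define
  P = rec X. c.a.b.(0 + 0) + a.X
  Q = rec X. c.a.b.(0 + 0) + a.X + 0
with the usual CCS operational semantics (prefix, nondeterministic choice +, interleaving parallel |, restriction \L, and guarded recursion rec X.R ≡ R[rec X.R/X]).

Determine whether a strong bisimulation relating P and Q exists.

Reachable graph of P (4 states):
  s0 = rec X. c.a.b.(0 + 0) + a.X :: -a-> s0, -c-> s1
  s1 = a.b.(0 + 0) :: -a-> s2
  s2 = b.(0 + 0) :: -b-> s3
  s3 = 0 + 0 :: (no moves)
Reachable graph of Q (4 states):
  t0 = rec X. c.a.b.(0 + 0) + a.X + 0 :: -a-> t0, -c-> t1
  t1 = a.b.(0 + 0) :: -a-> t2
  t2 = b.(0 + 0) :: -b-> t3
  t3 = 0 + 0 :: (no moves)
Coarsest stable partition (strong bisimilarity classes):
  B0 = {s0, t0}
  B1 = {s1, t1}
  B2 = {s2, t2}
  B3 = {s3, t3}
s0 ∈ B0, t0 ∈ B0 → same block

P ~ Q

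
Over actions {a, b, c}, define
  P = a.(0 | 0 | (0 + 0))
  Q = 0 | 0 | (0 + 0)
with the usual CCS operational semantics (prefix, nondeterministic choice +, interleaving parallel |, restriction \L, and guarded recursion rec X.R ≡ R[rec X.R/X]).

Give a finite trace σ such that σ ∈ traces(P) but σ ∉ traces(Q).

Reachable graph of P (2 states):
  u0 = a.(0 | 0 | (0 + 0)) has moves =a=> u1
  u1 = 0 | 0 | (0 + 0) has moves (no moves)
Reachable graph of Q (1 states):
  v0 = 0 | 0 | (0 + 0) has moves (no moves)
Trace ⟨a⟩ through P, begin at {u0}:
  [1] a ⇒ {u1}
  ✓ P
Trace ⟨a⟩ through Q, begin at {v0}:
  [1] a ⇒ ∅  — Q cannot continue

a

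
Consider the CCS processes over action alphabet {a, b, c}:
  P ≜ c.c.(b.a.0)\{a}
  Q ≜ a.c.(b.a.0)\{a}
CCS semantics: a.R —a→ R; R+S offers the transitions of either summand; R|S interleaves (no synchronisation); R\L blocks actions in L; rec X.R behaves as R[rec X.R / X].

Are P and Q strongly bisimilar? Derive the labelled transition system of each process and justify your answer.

not bisimilar

LTS(P): 4 reachable states
  s0 = c.c.(b.a.0)\{a} → -c-> s1
  s1 = c.(b.a.0)\{a} → -c-> s2
  s2 = (b.a.0)\{a} → -b-> s3
  s3 = (a.0)\{a} → deadlocked
LTS(Q): 4 reachable states
  t0 = a.c.(b.a.0)\{a} → -a-> t1
  t1 = c.(b.a.0)\{a} → -c-> t2
  t2 = (b.a.0)\{a} → -b-> t3
  t3 = (a.0)\{a} → deadlocked
Coarsest stable partition (strong bisimilarity classes):
  B0 = {s0}
  B1 = {s1, t1}
  B2 = {s2, t2}
  B3 = {s3, t3}
  B4 = {t0}
s0 ∈ B0, t0 ∈ B4 → different blocks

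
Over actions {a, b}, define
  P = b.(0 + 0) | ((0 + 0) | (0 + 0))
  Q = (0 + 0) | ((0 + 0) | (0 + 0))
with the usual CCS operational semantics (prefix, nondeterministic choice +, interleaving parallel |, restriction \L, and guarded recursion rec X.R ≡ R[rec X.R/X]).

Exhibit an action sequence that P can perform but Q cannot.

b

P's transition system — 2 states:
  p0 = b.(0 + 0) | ((0 + 0) | (0 + 0)) :: ··b··> p1
  p1 = (0 + 0) | ((0 + 0) | (0 + 0)) :: ∅
Q's transition system — 1 states:
  q0 = (0 + 0) | ((0 + 0) | (0 + 0)) :: ∅
Run σ = ⟨b⟩ on P: start {p0}
  step 1 (b): {p1}
  ✓ P
Run σ = ⟨b⟩ on Q: start {q0}
  step 1 (b): ∅ (Q stuck)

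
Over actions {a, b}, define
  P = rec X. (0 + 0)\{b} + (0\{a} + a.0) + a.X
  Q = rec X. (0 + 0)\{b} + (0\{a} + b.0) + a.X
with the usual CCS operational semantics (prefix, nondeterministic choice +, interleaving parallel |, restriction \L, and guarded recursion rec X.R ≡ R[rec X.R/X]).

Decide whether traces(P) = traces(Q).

LTS(P): 2 reachable states
  u0 = rec X. (0 + 0)\{b} + (0\{a} + a.0) + a.X → --a--▸ u0, --a--▸ u1
  u1 = 0 → ·
LTS(Q): 2 reachable states
  v0 = rec X. (0 + 0)\{b} + (0\{a} + b.0) + a.X → --a--▸ v0, --b--▸ v1
  v1 = 0 → ·
Executing b from Q (initial set {v0}):
  [1] b ⇒ {v1}
  ✓ Q
Executing b from P (initial set {u0}):
  [1] b ⇒ no successor for P

NO — witness ⟨b⟩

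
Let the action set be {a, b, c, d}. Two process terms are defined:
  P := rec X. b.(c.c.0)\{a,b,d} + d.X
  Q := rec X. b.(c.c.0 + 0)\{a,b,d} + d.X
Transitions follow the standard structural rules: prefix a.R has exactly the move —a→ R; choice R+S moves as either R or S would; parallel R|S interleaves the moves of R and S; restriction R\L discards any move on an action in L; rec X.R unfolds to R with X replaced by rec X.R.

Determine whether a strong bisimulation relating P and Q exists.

P's transition system — 4 states:
  s0 = rec X. b.(c.c.0)\{a,b,d} + d.X has moves =b=> s1, =d=> s0
  s1 = (c.c.0)\{a,b,d} has moves =c=> s2
  s2 = (c.0)\{a,b,d} has moves =c=> s3
  s3 = 0\{a,b,d} has moves ∅
Q's transition system — 4 states:
  t0 = rec X. b.(c.c.0 + 0)\{a,b,d} + d.X has moves =b=> t1, =d=> t0
  t1 = (c.c.0 + 0)\{a,b,d} has moves =c=> t2
  t2 = (c.0)\{a,b,d} has moves =c=> t3
  t3 = 0\{a,b,d} has moves ∅
Bisimilarity quotient blocks:
  B0 = {s0, t0}
  B1 = {s1, t1}
  B2 = {s2, t2}
  B3 = {s3, t3}
s0 ∈ B0, t0 ∈ B0 → same block

P ~ Q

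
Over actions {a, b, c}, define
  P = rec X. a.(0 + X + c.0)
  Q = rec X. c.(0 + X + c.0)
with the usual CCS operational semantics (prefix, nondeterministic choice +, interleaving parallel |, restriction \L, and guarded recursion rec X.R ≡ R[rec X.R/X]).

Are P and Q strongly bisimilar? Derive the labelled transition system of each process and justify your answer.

Reachable graph of P (3 states):
  m0 = rec X. a.(0 + X + c.0) ⊢ -a-> m1
  m1 = 0 + (rec X. a.(0 + X + c.0)) + c.0 ⊢ -a-> m1, -c-> m2
  m2 = 0 ⊢ stopped
Reachable graph of Q (3 states):
  n0 = rec X. c.(0 + X + c.0) ⊢ -c-> n1
  n1 = 0 + (rec X. c.(0 + X + c.0)) + c.0 ⊢ -c-> n1, -c-> n2
  n2 = 0 ⊢ stopped
Partition-refinement fixed point:
  B0 = {m0}
  B1 = {m1}
  B2 = {m2, n2}
  B3 = {n0}
  B4 = {n1}
m0 ∈ B0, n0 ∈ B3 → different blocks

NO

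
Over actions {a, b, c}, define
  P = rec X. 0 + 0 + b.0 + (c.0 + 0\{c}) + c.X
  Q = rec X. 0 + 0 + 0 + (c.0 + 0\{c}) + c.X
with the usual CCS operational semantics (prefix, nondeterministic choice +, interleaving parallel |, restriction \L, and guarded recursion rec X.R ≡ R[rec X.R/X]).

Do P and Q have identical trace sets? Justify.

P's transition system — 2 states:
  p0 = rec X. 0 + 0 + b.0 + (c.0 + 0\{c}) + c.X | —b→ p1, —c→ p0, —c→ p1
  p1 = 0 | stopped
Q's transition system — 2 states:
  q0 = rec X. 0 + 0 + 0 + (c.0 + 0\{c}) + c.X | —c→ q0, —c→ q1
  q1 = 0 | stopped
Executing b from P (initial set {p0}):
  step 1 (b): {p1}
  ✓ P
Executing b from Q (initial set {q0}):
  step 1 (b): ∅ (Q stuck)

NO — witness ⟨b⟩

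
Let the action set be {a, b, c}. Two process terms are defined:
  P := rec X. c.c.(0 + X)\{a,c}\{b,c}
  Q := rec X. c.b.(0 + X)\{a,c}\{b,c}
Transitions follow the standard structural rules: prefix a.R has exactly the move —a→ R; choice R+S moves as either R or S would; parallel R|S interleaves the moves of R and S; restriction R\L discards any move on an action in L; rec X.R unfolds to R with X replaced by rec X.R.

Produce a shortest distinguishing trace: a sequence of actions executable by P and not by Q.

cc

LTS(P): 3 reachable states
  s0 = rec X. c.c.(0 + X)\{a,c}\{b,c} | —c→ s1
  s1 = c.(0 + (rec X. c.c.(0 + X)\{a,c}\{b,c}))\{a,c}\{b,c} | —c→ s2
  s2 = (0 + (rec X. c.c.(0 + X)\{a,c}\{b,c}))\{a,c}\{b,c} | ·
LTS(Q): 3 reachable states
  t0 = rec X. c.b.(0 + X)\{a,c}\{b,c} | —c→ t1
  t1 = b.(0 + (rec X. c.b.(0 + X)\{a,c}\{b,c}))\{a,c}\{b,c} | —b→ t2
  t2 = (0 + (rec X. c.b.(0 + X)\{a,c}\{b,c}))\{a,c}\{b,c} | ·
Trace ⟨cc⟩ through P, begin at {s0}:
  [1] c ⇒ {s1}
  [2] c ⇒ {s2}
  P completes σ.
Trace ⟨cc⟩ through Q, begin at {t0}:
  [1] c ⇒ {t1}
  [2] c ⇒ ∅  — Q cannot continue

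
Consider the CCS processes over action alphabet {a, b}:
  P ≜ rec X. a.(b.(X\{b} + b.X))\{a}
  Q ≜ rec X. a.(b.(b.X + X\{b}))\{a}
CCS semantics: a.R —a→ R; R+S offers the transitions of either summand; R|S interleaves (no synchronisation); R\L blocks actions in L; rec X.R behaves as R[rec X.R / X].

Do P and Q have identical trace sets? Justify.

LTS(P): 4 reachable states
  s0 = rec X. a.(b.(X\{b} + b.X))\{a} → —a→ s1
  s1 = (b.((rec X. a.(b.(X\{b} + b.X))\{a})\{b} + b.(rec X. a.(b.(X\{b} + b.X))\{a})))\{a} → —b→ s2
  s2 = ((rec X. a.(b.(X\{b} + b.X))\{a})\{b} + b.(rec X. a.(b.(X\{b} + b.X))\{a}))\{a} → —b→ s3
  s3 = (rec X. a.(b.(X\{b} + b.X))\{a})\{a} → stopped
LTS(Q): 4 reachable states
  t0 = rec X. a.(b.(b.X + X\{b}))\{a} → —a→ t1
  t1 = (b.(b.(rec X. a.(b.(b.X + X\{b}))\{a}) + (rec X. a.(b.(b.X + X\{b}))\{a})\{b}))\{a} → —b→ t2
  t2 = (b.(rec X. a.(b.(b.X + X\{b}))\{a}) + (rec X. a.(b.(b.X + X\{b}))\{a})\{b})\{a} → —b→ t3
  t3 = (rec X. a.(b.(b.X + X\{b}))\{a})\{a} → stopped
Bisimilarity quotient blocks:
  B0 = {s0, t0}
  B1 = {s1, t1}
  B2 = {s2, t2}
  B3 = {s3, t3}
s0 ∈ B0, t0 ∈ B0 → same block
Bisimilar ⇒ trace-equivalent.

YES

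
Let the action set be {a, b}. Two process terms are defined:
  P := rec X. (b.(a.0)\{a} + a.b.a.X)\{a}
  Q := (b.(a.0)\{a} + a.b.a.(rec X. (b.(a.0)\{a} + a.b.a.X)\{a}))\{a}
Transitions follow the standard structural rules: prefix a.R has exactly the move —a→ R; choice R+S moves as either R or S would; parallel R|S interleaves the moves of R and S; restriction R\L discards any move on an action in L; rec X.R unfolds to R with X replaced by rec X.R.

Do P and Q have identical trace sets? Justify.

LTS(P): 2 reachable states
  u0 = rec X. (b.(a.0)\{a} + a.b.a.X)\{a} → ··b··> u1
  u1 = (a.0)\{a}\{a} → (no moves)
LTS(Q): 2 reachable states
  v0 = (b.(a.0)\{a} + a.b.a.(rec X. (b.(a.0)\{a} + a.b.a.X)\{a}))\{a} → ··b··> v1
  v1 = (a.0)\{a}\{a} → (no moves)
Bisimilarity quotient blocks:
  B0 = {u0, v0}
  B1 = {u1, v1}
u0 ∈ B0, v0 ∈ B0 → same block
Bisimilar ⇒ trace-equivalent.

YES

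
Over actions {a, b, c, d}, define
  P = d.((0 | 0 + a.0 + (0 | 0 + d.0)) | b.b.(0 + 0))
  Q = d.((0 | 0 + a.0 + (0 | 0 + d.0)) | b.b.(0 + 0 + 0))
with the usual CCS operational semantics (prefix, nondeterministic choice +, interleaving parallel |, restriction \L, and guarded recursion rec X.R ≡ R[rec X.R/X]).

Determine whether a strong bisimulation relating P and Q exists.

P ~ Q

Reachable graph of P (7 states):
  m0 = d.((0 | 0 + a.0 + (0 | 0 + d.0)) | b.b.(0 + 0)) :: -d-> m1
  m1 = (0 | 0 + a.0 + (0 | 0 + d.0)) | b.b.(0 + 0) :: -a-> m2, -b-> m3, -d-> m2
  m2 = 0 | b.b.(0 + 0) :: -b-> m4
  m3 = (0 | 0 + a.0 + (0 | 0 + d.0)) | b.(0 + 0) :: -a-> m4, -b-> m5, -d-> m4
  m4 = 0 | b.(0 + 0) :: -b-> m6
  m5 = (0 | 0 + a.0 + (0 | 0 + d.0)) | (0 + 0) :: -a-> m6, -d-> m6
  m6 = 0 | (0 + 0) :: ·
Reachable graph of Q (7 states):
  n0 = d.((0 | 0 + a.0 + (0 | 0 + d.0)) | b.b.(0 + 0 + 0)) :: -d-> n1
  n1 = (0 | 0 + a.0 + (0 | 0 + d.0)) | b.b.(0 + 0 + 0) :: -a-> n2, -b-> n3, -d-> n2
  n2 = 0 | b.b.(0 + 0 + 0) :: -b-> n4
  n3 = (0 | 0 + a.0 + (0 | 0 + d.0)) | b.(0 + 0 + 0) :: -a-> n4, -b-> n5, -d-> n4
  n4 = 0 | b.(0 + 0 + 0) :: -b-> n6
  n5 = (0 | 0 + a.0 + (0 | 0 + d.0)) | (0 + 0 + 0) :: -a-> n6, -d-> n6
  n6 = 0 | (0 + 0 + 0) :: ·
Partition-refinement fixed point:
  B0 = {m0, n0}
  B1 = {m1, n1}
  B2 = {m2, n2}
  B3 = {m4, n4}
  B4 = {m6, n6}
  B5 = {m3, n3}
  B6 = {m5, n5}
m0 ∈ B0, n0 ∈ B0 → same block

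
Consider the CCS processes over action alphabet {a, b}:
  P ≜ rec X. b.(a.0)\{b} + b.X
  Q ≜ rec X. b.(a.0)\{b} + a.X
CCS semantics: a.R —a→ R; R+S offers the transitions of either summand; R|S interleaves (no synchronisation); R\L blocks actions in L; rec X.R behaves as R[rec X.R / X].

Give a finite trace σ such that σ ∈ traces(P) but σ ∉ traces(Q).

P's transition system — 3 states:
  u0 = rec X. b.(a.0)\{b} + b.X → —b→ u0, —b→ u1
  u1 = (a.0)\{b} → —a→ u2
  u2 = 0\{b} → deadlocked
Q's transition system — 3 states:
  v0 = rec X. b.(a.0)\{b} + a.X → —a→ v0, —b→ v1
  v1 = (a.0)\{b} → —a→ v2
  v2 = 0\{b} → deadlocked
Trace ⟨bb⟩ through P, begin at {u0}:
  step 1 (b): {u0, u1}
  step 2 (b): {u0, u1}
  P completes σ.
Trace ⟨bb⟩ through Q, begin at {v0}:
  step 1 (b): {v1}
  step 2 (b): ∅  — Q cannot continue

bb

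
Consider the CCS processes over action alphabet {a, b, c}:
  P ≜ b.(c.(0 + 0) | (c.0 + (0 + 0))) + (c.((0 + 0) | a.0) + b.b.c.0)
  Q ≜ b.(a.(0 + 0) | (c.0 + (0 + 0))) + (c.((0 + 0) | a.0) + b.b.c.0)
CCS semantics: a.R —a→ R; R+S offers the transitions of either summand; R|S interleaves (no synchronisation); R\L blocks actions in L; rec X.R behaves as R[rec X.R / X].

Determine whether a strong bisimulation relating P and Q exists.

P ≁ Q

LTS(P): 9 reachable states
  u0 = b.(c.(0 + 0) | (c.0 + (0 + 0))) + (c.((0 + 0) | a.0) + b.b.c.0) ⊢ -b-> u1, -b-> u2, -c-> u3
  u1 = b.c.0 ⊢ -b-> u4
  u2 = c.(0 + 0) | (c.0 + (0 + 0)) ⊢ -c-> u5, -c-> u6
  u3 = (0 + 0) | a.0 ⊢ -a-> u7
  u4 = c.0 ⊢ -c-> u8
  u5 = (0 + 0) | (c.0 + (0 + 0)) ⊢ -c-> u7
  u6 = c.(0 + 0) | 0 ⊢ -c-> u7
  u7 = (0 + 0) | 0 ⊢ (no moves)
  u8 = 0 ⊢ (no moves)
LTS(Q): 9 reachable states
  v0 = b.(a.(0 + 0) | (c.0 + (0 + 0))) + (c.((0 + 0) | a.0) + b.b.c.0) ⊢ -b-> v1, -b-> v2, -c-> v3
  v1 = a.(0 + 0) | (c.0 + (0 + 0)) ⊢ -a-> v4, -c-> v5
  v2 = b.c.0 ⊢ -b-> v6
  v3 = (0 + 0) | a.0 ⊢ -a-> v7
  v4 = (0 + 0) | (c.0 + (0 + 0)) ⊢ -c-> v7
  v5 = a.(0 + 0) | 0 ⊢ -a-> v7
  v6 = c.0 ⊢ -c-> v8
  v7 = (0 + 0) | 0 ⊢ (no moves)
  v8 = 0 ⊢ (no moves)
Bisimilarity quotient blocks:
  B0 = {u0}
  B1 = {u2}
  B2 = {u4, u5, u6, v4, v6}
  B3 = {u7, u8, v7, v8}
  B4 = {u1, v2}
  B5 = {u3, v3, v5}
  B6 = {v0}
  B7 = {v1}
u0 ∈ B0, v0 ∈ B6 → different blocks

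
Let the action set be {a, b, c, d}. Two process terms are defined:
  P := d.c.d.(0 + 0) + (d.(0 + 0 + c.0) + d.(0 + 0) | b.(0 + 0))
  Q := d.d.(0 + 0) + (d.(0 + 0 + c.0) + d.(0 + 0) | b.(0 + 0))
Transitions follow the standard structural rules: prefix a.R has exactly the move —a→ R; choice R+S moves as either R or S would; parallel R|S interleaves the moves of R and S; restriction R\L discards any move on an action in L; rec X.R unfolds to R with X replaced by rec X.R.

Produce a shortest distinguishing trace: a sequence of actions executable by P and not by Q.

dcd

P's transition system — 9 states:
  p0 = d.c.d.(0 + 0) + (d.(0 + 0 + c.0) + d.(0 + 0) | b.(0 + 0)) ⊢ -b-> p1, -d-> p2, -d-> p3, -d-> p4
  p1 = d.(0 + 0) | (0 + 0) ⊢ -d-> p5
  p2 = (0 + 0) | b.(0 + 0) ⊢ -b-> p5
  p3 = 0 + 0 + c.0 ⊢ -c-> p6
  p4 = c.d.(0 + 0) ⊢ -c-> p7
  p5 = (0 + 0) | (0 + 0) ⊢ stopped
  p6 = 0 ⊢ stopped
  p7 = d.(0 + 0) ⊢ -d-> p8
  p8 = 0 + 0 ⊢ stopped
Q's transition system — 8 states:
  q0 = d.d.(0 + 0) + (d.(0 + 0 + c.0) + d.(0 + 0) | b.(0 + 0)) ⊢ -b-> q1, -d-> q2, -d-> q3, -d-> q4
  q1 = d.(0 + 0) | (0 + 0) ⊢ -d-> q5
  q2 = (0 + 0) | b.(0 + 0) ⊢ -b-> q5
  q3 = 0 + 0 + c.0 ⊢ -c-> q6
  q4 = d.(0 + 0) ⊢ -d-> q7
  q5 = (0 + 0) | (0 + 0) ⊢ stopped
  q6 = 0 ⊢ stopped
  q7 = 0 + 0 ⊢ stopped
Run σ = ⟨dcd⟩ on P: start {p0}
  after d @ step 1: {p2, p3, p4}
  after c @ step 2: {p6, p7}
  after d @ step 3: {p8}
  ✓ P
Run σ = ⟨dcd⟩ on Q: start {q0}
  after d @ step 1: {q2, q3, q4}
  after c @ step 2: {q6}
  after d @ step 3: ∅  — Q cannot continue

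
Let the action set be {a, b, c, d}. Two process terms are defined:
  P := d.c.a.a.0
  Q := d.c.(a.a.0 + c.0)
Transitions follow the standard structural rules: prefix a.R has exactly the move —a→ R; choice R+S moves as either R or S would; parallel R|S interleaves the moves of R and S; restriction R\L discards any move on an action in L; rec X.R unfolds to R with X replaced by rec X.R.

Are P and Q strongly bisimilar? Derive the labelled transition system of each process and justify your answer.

not bisimilar

P's transition system — 5 states:
  m0 = d.c.a.a.0 has moves ··d··> m1
  m1 = c.a.a.0 has moves ··c··> m2
  m2 = a.a.0 has moves ··a··> m3
  m3 = a.0 has moves ··a··> m4
  m4 = 0 has moves deadlocked
Q's transition system — 5 states:
  n0 = d.c.(a.a.0 + c.0) has moves ··d··> n1
  n1 = c.(a.a.0 + c.0) has moves ··c··> n2
  n2 = a.a.0 + c.0 has moves ··a··> n3, ··c··> n4
  n3 = a.0 has moves ··a··> n4
  n4 = 0 has moves deadlocked
Partition-refinement fixed point:
  B0 = {m0}
  B1 = {m1}
  B2 = {m2}
  B3 = {m3, n3}
  B4 = {m4, n4}
  B5 = {n0}
  B6 = {n1}
  B7 = {n2}
m0 ∈ B0, n0 ∈ B5 → different blocks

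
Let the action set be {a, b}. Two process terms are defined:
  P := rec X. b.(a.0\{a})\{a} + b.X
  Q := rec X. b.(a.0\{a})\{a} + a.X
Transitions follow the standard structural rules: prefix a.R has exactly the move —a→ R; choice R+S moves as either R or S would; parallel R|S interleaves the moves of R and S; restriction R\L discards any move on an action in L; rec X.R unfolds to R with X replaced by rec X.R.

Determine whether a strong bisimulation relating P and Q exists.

not bisimilar

P's transition system — 2 states:
  s0 = rec X. b.(a.0\{a})\{a} + b.X :: —b→ s0, —b→ s1
  s1 = (a.0\{a})\{a} :: (no moves)
Q's transition system — 2 states:
  t0 = rec X. b.(a.0\{a})\{a} + a.X :: —a→ t0, —b→ t1
  t1 = (a.0\{a})\{a} :: (no moves)
Bisimilarity quotient blocks:
  B0 = {s0}
  B1 = {s1, t1}
  B2 = {t0}
s0 ∈ B0, t0 ∈ B2 → different blocks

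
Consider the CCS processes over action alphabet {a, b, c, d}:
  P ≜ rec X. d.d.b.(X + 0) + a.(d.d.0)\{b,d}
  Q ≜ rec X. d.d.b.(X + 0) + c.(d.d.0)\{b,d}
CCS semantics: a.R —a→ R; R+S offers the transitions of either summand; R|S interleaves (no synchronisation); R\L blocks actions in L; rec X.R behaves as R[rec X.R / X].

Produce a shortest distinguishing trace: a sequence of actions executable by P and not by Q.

LTS(P): 5 reachable states
  m0 = rec X. d.d.b.(X + 0) + a.(d.d.0)\{b,d} ⊢ ··a··> m1, ··d··> m2
  m1 = (d.d.0)\{b,d} ⊢ ·
  m2 = d.b.((rec X. d.d.b.(X + 0) + a.(d.d.0)\{b,d}) + 0) ⊢ ··d··> m3
  m3 = b.((rec X. d.d.b.(X + 0) + a.(d.d.0)\{b,d}) + 0) ⊢ ··b··> m4
  m4 = (rec X. d.d.b.(X + 0) + a.(d.d.0)\{b,d}) + 0 ⊢ ··a··> m1, ··d··> m2
LTS(Q): 5 reachable states
  n0 = rec X. d.d.b.(X + 0) + c.(d.d.0)\{b,d} ⊢ ··c··> n1, ··d··> n2
  n1 = (d.d.0)\{b,d} ⊢ ·
  n2 = d.b.((rec X. d.d.b.(X + 0) + c.(d.d.0)\{b,d}) + 0) ⊢ ··d··> n3
  n3 = b.((rec X. d.d.b.(X + 0) + c.(d.d.0)\{b,d}) + 0) ⊢ ··b··> n4
  n4 = (rec X. d.d.b.(X + 0) + c.(d.d.0)\{b,d}) + 0 ⊢ ··c··> n1, ··d··> n2
Run σ = ⟨a⟩ on P: start {m0}
  after a @ step 1: {m1}
  — P admits the full trace.
Run σ = ⟨a⟩ on Q: start {n0}
  after a @ step 1: ∅  — Q cannot continue

a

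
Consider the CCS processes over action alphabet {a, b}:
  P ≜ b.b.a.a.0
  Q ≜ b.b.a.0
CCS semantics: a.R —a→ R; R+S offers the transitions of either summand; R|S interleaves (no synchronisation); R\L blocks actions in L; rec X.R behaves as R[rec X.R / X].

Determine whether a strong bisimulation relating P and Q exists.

Reachable graph of P (5 states):
  u0 = b.b.a.a.0 | --b--▸ u1
  u1 = b.a.a.0 | --b--▸ u2
  u2 = a.a.0 | --a--▸ u3
  u3 = a.0 | --a--▸ u4
  u4 = 0 | deadlocked
Reachable graph of Q (4 states):
  v0 = b.b.a.0 | --b--▸ v1
  v1 = b.a.0 | --b--▸ v2
  v2 = a.0 | --a--▸ v3
  v3 = 0 | deadlocked
Coarsest stable partition (strong bisimilarity classes):
  B0 = {u0}
  B1 = {u1}
  B2 = {u2}
  B3 = {u3, v2}
  B4 = {u4, v3}
  B5 = {v0}
  B6 = {v1}
u0 ∈ B0, v0 ∈ B5 → different blocks

NO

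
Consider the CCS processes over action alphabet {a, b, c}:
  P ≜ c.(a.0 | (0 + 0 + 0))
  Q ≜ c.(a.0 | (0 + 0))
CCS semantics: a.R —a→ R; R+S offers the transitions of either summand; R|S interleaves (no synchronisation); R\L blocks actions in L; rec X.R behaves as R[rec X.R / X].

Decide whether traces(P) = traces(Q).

LTS(P): 3 reachable states
  u0 = c.(a.0 | (0 + 0 + 0)) has moves =c=> u1
  u1 = a.0 | (0 + 0 + 0) has moves =a=> u2
  u2 = 0 | (0 + 0 + 0) has moves deadlocked
LTS(Q): 3 reachable states
  v0 = c.(a.0 | (0 + 0)) has moves =c=> v1
  v1 = a.0 | (0 + 0) has moves =a=> v2
  v2 = 0 | (0 + 0) has moves deadlocked
Bisimilarity quotient blocks:
  B0 = {u0, v0}
  B1 = {u1, v1}
  B2 = {u2, v2}
u0 ∈ B0, v0 ∈ B0 → same block
Bisimilar ⇒ trace-equivalent.

YES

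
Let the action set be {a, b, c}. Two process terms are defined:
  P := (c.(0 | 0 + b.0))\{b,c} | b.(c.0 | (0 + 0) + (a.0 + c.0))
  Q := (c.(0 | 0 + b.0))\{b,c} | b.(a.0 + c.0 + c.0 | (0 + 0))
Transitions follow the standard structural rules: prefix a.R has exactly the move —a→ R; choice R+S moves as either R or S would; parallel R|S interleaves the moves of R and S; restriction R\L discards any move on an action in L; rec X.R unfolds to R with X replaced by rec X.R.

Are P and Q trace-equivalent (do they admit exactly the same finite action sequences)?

trace-equivalent

LTS(P): 4 reachable states
  s0 = (c.(0 | 0 + b.0))\{b,c} | b.(c.0 | (0 + 0) + (a.0 + c.0)) ⊢ --b--▸ s1
  s1 = (c.(0 | 0 + b.0))\{b,c} | (c.0 | (0 + 0) + (a.0 + c.0)) ⊢ --a--▸ s2, --c--▸ s2, --c--▸ s3
  s2 = (c.(0 | 0 + b.0))\{b,c} | 0 ⊢ ·
  s3 = (c.(0 | 0 + b.0))\{b,c} | (0 | (0 + 0)) ⊢ ·
LTS(Q): 4 reachable states
  t0 = (c.(0 | 0 + b.0))\{b,c} | b.(a.0 + c.0 + c.0 | (0 + 0)) ⊢ --b--▸ t1
  t1 = (c.(0 | 0 + b.0))\{b,c} | (a.0 + c.0 + c.0 | (0 + 0)) ⊢ --a--▸ t2, --c--▸ t2, --c--▸ t3
  t2 = (c.(0 | 0 + b.0))\{b,c} | 0 ⊢ ·
  t3 = (c.(0 | 0 + b.0))\{b,c} | (0 | (0 + 0)) ⊢ ·
Coarsest stable partition (strong bisimilarity classes):
  B0 = {s0, t0}
  B1 = {s1, t1}
  B2 = {s2, s3, t2, t3}
s0 ∈ B0, t0 ∈ B0 → same block
Bisimilar ⇒ trace-equivalent.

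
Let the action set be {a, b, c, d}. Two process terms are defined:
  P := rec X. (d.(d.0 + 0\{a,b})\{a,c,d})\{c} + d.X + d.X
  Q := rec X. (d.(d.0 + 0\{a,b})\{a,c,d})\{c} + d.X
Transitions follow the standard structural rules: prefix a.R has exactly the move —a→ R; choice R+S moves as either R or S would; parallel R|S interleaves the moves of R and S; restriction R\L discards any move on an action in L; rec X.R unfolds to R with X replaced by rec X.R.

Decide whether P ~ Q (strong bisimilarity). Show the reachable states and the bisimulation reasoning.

YES

P's transition system — 2 states:
  m0 = rec X. (d.(d.0 + 0\{a,b})\{a,c,d})\{c} + d.X + d.X → —d→ m0, —d→ m1
  m1 = (d.0 + 0\{a,b})\{a,c,d}\{c} → deadlocked
Q's transition system — 2 states:
  n0 = rec X. (d.(d.0 + 0\{a,b})\{a,c,d})\{c} + d.X → —d→ n0, —d→ n1
  n1 = (d.0 + 0\{a,b})\{a,c,d}\{c} → deadlocked
Bisimilarity quotient blocks:
  B0 = {m0, n0}
  B1 = {m1, n1}
m0 ∈ B0, n0 ∈ B0 → same block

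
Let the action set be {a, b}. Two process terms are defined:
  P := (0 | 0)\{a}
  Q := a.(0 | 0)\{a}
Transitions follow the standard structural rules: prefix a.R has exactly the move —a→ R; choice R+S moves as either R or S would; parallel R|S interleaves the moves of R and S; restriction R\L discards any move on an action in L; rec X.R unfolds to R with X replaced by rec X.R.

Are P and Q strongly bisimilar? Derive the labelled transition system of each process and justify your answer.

P's transition system — 1 states:
  s0 = (0 | 0)\{a} | ∅
Q's transition system — 2 states:
  t0 = a.(0 | 0)\{a} | ··a··> t1
  t1 = (0 | 0)\{a} | ∅
Bisimilarity quotient blocks:
  B0 = {s0, t1}
  B1 = {t0}
s0 ∈ B0, t0 ∈ B1 → different blocks

NO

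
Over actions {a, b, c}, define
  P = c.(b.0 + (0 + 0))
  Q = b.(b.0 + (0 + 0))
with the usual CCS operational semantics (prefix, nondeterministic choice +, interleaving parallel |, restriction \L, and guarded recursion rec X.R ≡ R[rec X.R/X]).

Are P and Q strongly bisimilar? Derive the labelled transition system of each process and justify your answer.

not bisimilar

Reachable graph of P (3 states):
  p0 = c.(b.0 + (0 + 0)) ⊢ --c--▸ p1
  p1 = b.0 + (0 + 0) ⊢ --b--▸ p2
  p2 = 0 ⊢ deadlocked
Reachable graph of Q (3 states):
  q0 = b.(b.0 + (0 + 0)) ⊢ --b--▸ q1
  q1 = b.0 + (0 + 0) ⊢ --b--▸ q2
  q2 = 0 ⊢ deadlocked
Bisimilarity quotient blocks:
  B0 = {p0}
  B1 = {p1, q1}
  B2 = {p2, q2}
  B3 = {q0}
p0 ∈ B0, q0 ∈ B3 → different blocks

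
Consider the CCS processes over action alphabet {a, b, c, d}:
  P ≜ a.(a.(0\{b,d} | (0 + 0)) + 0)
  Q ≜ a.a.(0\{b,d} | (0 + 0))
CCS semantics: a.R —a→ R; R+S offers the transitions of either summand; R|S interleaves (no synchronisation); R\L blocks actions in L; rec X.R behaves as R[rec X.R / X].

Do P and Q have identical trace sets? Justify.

trace-equivalent

LTS(P): 3 reachable states
  p0 = a.(a.(0\{b,d} | (0 + 0)) + 0) :: =a=> p1
  p1 = a.(0\{b,d} | (0 + 0)) + 0 :: =a=> p2
  p2 = 0\{b,d} | (0 + 0) :: deadlocked
LTS(Q): 3 reachable states
  q0 = a.a.(0\{b,d} | (0 + 0)) :: =a=> q1
  q1 = a.(0\{b,d} | (0 + 0)) :: =a=> q2
  q2 = 0\{b,d} | (0 + 0) :: deadlocked
Coarsest stable partition (strong bisimilarity classes):
  B0 = {p0, q0}
  B1 = {p1, q1}
  B2 = {p2, q2}
p0 ∈ B0, q0 ∈ B0 → same block
Bisimilar ⇒ trace-equivalent.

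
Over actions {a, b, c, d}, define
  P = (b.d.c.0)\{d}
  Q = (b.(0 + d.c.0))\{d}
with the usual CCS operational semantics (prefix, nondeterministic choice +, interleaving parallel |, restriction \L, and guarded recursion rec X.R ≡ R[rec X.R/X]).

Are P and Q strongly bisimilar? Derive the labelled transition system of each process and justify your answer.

bisimilar

Reachable graph of P (2 states):
  m0 = (b.d.c.0)\{d} :: ··b··> m1
  m1 = (d.c.0)\{d} :: deadlocked
Reachable graph of Q (2 states):
  n0 = (b.(0 + d.c.0))\{d} :: ··b··> n1
  n1 = (0 + d.c.0)\{d} :: deadlocked
Bisimilarity quotient blocks:
  B0 = {m0, n0}
  B1 = {m1, n1}
m0 ∈ B0, n0 ∈ B0 → same block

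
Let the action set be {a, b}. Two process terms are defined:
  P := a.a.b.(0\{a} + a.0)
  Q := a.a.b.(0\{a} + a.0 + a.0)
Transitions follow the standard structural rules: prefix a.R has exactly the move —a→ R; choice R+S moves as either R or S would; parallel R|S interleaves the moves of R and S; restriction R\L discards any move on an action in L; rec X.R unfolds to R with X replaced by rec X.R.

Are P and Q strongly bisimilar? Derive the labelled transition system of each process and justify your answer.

P's transition system — 5 states:
  s0 = a.a.b.(0\{a} + a.0) ⊢ ··a··> s1
  s1 = a.b.(0\{a} + a.0) ⊢ ··a··> s2
  s2 = b.(0\{a} + a.0) ⊢ ··b··> s3
  s3 = 0\{a} + a.0 ⊢ ··a··> s4
  s4 = 0 ⊢ ·
Q's transition system — 5 states:
  t0 = a.a.b.(0\{a} + a.0 + a.0) ⊢ ··a··> t1
  t1 = a.b.(0\{a} + a.0 + a.0) ⊢ ··a··> t2
  t2 = b.(0\{a} + a.0 + a.0) ⊢ ··b··> t3
  t3 = 0\{a} + a.0 + a.0 ⊢ ··a··> t4
  t4 = 0 ⊢ ·
Partition-refinement fixed point:
  B0 = {s0, t0}
  B1 = {s1, t1}
  B2 = {s2, t2}
  B3 = {s3, t3}
  B4 = {s4, t4}
s0 ∈ B0, t0 ∈ B0 → same block

P ~ Q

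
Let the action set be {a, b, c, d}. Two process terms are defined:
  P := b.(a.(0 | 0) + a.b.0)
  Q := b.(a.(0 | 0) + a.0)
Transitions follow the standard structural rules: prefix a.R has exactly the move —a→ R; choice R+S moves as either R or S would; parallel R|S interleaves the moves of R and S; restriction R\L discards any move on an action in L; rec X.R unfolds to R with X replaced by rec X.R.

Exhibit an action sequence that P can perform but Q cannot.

LTS(P): 5 reachable states
  u0 = b.(a.(0 | 0) + a.b.0) ⊢ -b-> u1
  u1 = a.(0 | 0) + a.b.0 ⊢ -a-> u2, -a-> u3
  u2 = 0 | 0 ⊢ ·
  u3 = b.0 ⊢ -b-> u4
  u4 = 0 ⊢ ·
LTS(Q): 4 reachable states
  v0 = b.(a.(0 | 0) + a.0) ⊢ -b-> v1
  v1 = a.(0 | 0) + a.0 ⊢ -a-> v2, -a-> v3
  v2 = 0 ⊢ ·
  v3 = 0 | 0 ⊢ ·
Trace ⟨bab⟩ through P, begin at {u0}:
  after b @ step 1: {u1}
  after a @ step 2: {u2, u3}
  after b @ step 3: {u4}
  — P admits the full trace.
Trace ⟨bab⟩ through Q, begin at {v0}:
  after b @ step 1: {v1}
  after a @ step 2: {v2, v3}
  after b @ step 3: ∅  — Q cannot continue

bab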